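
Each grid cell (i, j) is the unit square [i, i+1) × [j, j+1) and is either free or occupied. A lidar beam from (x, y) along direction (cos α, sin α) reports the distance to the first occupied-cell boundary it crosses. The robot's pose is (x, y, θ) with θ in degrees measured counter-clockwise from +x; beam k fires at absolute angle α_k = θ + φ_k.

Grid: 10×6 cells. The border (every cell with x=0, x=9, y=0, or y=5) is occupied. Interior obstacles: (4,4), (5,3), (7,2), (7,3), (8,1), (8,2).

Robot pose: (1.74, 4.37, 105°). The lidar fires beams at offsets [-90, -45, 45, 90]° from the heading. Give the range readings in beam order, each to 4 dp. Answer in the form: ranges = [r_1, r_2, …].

ranges = [2.3397, 0.7275, 0.8545, 0.7661]

beam 1: φ=-90°, α=15°
  d=(0.9659,0.2588)  start (1,4)  tX=0.2692 tY=2.4341  stride 1/|dx|=1.0353 1/|dy|=3.8637
    cross x-line → (2,4), t=0.2692
    cross x-line → (3,4), t=1.3044
    cross x-line → (4,4), t=2.3397 (wall)
  → r_1 = 2.3397
beam 2: φ=-45°, α=60°
  d=(0.5000,0.8660)  start (1,4)  tX=0.5200 tY=0.7275  stride 1/|dx|=2.0000 1/|dy|=1.1547
    cross x-line → (2,4), t=0.5200
    cross y-line → (2,5), t=0.7275 (wall)
  → r_2 = 0.7275
beam 3: φ=45°, α=150°
  d=(-0.8660,0.5000)  start (1,4)  tX=0.8545 tY=1.2600  stride 1/|dx|=1.1547 1/|dy|=2.0000
    cross x-line → (0,4), t=0.8545 (wall)
  → r_3 = 0.8545
beam 4: φ=90°, α=195°
  d=(-0.9659,-0.2588)  start (1,4)  tX=0.7661 tY=1.4296  stride 1/|dx|=1.0353 1/|dy|=3.8637
    cross x-line → (0,4), t=0.7661 (wall)
  → r_4 = 0.7661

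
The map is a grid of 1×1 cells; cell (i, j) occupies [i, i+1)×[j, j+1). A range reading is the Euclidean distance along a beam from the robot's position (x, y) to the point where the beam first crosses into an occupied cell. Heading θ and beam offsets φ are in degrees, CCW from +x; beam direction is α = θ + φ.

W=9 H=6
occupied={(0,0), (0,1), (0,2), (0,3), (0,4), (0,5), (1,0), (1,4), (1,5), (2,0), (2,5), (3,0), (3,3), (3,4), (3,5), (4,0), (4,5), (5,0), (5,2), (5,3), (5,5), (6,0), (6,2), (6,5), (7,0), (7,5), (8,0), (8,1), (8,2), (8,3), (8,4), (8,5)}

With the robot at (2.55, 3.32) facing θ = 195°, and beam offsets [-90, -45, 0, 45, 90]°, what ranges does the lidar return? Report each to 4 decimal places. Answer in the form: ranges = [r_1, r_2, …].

ranges = [1.7393, 1.3600, 1.6047, 2.6789, 2.4018]

beam 1: φ=-90°, α=105°
  d=(-0.2588,0.9659)  start (2,3)  tX=2.1250 tY=0.7040  stride 1/|dx|=3.8637 1/|dy|=1.0353
    cross y-line → (2,4), t=0.7040
    cross y-line → (2,5), t=1.7393 (wall)
  → r_1 = 1.7393
beam 2: φ=-45°, α=150°
  d=(-0.8660,0.5000)  start (2,3)  tX=0.6351 tY=1.3600  stride 1/|dx|=1.1547 1/|dy|=2.0000
    cross x-line → (1,3), t=0.6351
    cross y-line → (1,4), t=1.3600 (wall)
  → r_2 = 1.3600
beam 3: φ=0°, α=195°
  d=(-0.9659,-0.2588)  start (2,3)  tX=0.5694 tY=1.2364  stride 1/|dx|=1.0353 1/|dy|=3.8637
    cross x-line → (1,3), t=0.5694
    cross y-line → (1,2), t=1.2364
    cross x-line → (0,2), t=1.6047 (wall)
  → r_3 = 1.6047
beam 4: φ=45°, α=240°
  d=(-0.5000,-0.8660)  start (2,3)  tX=1.1000 tY=0.3695  stride 1/|dx|=2.0000 1/|dy|=1.1547
    cross y-line → (2,2), t=0.3695
    cross x-line → (1,2), t=1.1000
    cross y-line → (1,1), t=1.5242
    cross y-line → (1,0), t=2.6789 (wall)
  → r_4 = 2.6789
beam 5: φ=90°, α=285°
  d=(0.2588,-0.9659)  start (2,3)  tX=1.7387 tY=0.3313  stride 1/|dx|=3.8637 1/|dy|=1.0353
    cross y-line → (2,2), t=0.3313
    cross y-line → (2,1), t=1.3666
    cross x-line → (3,1), t=1.7387
    cross y-line → (3,0), t=2.4018 (wall)
  → r_5 = 2.4018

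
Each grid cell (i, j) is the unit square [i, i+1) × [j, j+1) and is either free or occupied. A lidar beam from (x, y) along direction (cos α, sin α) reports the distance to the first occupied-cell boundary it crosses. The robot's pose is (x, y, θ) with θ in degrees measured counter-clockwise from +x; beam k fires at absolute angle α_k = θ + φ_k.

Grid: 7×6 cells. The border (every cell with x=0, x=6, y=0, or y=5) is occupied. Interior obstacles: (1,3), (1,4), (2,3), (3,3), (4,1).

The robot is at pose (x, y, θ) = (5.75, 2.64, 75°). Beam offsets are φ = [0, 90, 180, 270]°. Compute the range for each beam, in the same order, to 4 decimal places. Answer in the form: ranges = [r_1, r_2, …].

ranges = [0.9659, 1.8117, 1.6979, 0.2588]

beam 1: φ=0°, α=75°
  direction (0.2588, 0.9659); cell (5,2); t to first gridline: x 0.9659, y 0.3727 (then +3.8637 / +1.0353)
    (5,3) via y @ 0.3727
    (6,3) via x @ 0.9659  # hit
  → r_1 = 0.9659
beam 2: φ=90°, α=165°
  direction (-0.9659, 0.2588); cell (5,2); t to first gridline: x 0.7765, y 1.3909 (then +1.0353 / +3.8637)
    (4,2) via x @ 0.7765
    (4,3) via y @ 1.3909
    (3,3) via x @ 1.8117  # hit
  → r_2 = 1.8117
beam 3: φ=180°, α=255°
  direction (-0.2588, -0.9659); cell (5,2); t to first gridline: x 2.8978, y 0.6626 (then +3.8637 / +1.0353)
    (5,1) via y @ 0.6626
    (5,0) via y @ 1.6979  # hit
  → r_3 = 1.6979
beam 4: φ=270°, α=345°
  direction (0.9659, -0.2588); cell (5,2); t to first gridline: x 0.2588, y 2.4728 (then +1.0353 / +3.8637)
    (6,2) via x @ 0.2588  # hit
  → r_4 = 0.2588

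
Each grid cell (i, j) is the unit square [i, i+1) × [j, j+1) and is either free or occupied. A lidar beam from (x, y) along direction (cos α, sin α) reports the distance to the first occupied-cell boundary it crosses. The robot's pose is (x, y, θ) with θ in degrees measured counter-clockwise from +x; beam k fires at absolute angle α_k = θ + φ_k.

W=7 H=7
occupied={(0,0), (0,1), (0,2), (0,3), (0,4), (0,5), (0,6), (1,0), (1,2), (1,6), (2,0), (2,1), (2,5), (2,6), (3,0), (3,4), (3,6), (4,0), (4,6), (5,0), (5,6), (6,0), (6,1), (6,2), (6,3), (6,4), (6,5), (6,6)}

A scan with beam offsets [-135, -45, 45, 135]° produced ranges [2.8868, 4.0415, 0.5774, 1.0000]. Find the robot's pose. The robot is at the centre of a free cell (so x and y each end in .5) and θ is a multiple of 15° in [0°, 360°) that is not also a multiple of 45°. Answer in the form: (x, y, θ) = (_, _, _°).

Enumerate (i+0.5, j+0.5, θ) over the 21 free cells and 16 admissible headings. For each, cast all 4 beams and compare to the given ranges.
  (5.5, 4.5, 210°): beam 1 = 1.5529 ≠ 2.8868 ✗
  (5.5, 4.5, 300°): beam 1 = 1.5529 ≠ 2.8868 ✗
  (1.5, 1.5, 60°): beam 1 = 0.5176 ≠ 2.8868 ✗
  …
  (5.5, 4.5, 285°): r_1=2.8868, r_2=4.0415, r_3=0.5774, r_4=1.0000 — all match ✓
Unique over the lattice → pose = (5.5, 4.5, 285°).

(x, y, θ) = (5.5, 4.5, 285°)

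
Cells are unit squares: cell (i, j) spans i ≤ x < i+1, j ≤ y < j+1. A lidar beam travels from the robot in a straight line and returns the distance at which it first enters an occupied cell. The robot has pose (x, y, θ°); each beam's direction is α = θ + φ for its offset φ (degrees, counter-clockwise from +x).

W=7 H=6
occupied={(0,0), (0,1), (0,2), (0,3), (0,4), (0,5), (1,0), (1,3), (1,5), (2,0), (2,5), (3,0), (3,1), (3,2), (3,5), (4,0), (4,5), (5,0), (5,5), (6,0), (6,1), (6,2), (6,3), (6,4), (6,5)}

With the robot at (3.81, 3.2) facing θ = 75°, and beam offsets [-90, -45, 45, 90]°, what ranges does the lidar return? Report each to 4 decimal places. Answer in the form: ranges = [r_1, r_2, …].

ranges = [2.2673, 2.5288, 2.0785, 1.8738]

beam 1: φ=-90°, α=345°
  dir = (cos 345°, sin 345°) = (0.9659, -0.2588); from cell (3,3)
  next x-line at t=0.1967, next y-line at t=0.7727; Δt_x=1.0353, Δt_y=3.8637
    x: enter (4,3) at t=0.1967
    y: enter (4,2) at t=0.7727
    x: enter (5,2) at t=1.2320
    x: enter (6,2) at t=2.2673 ← occupied
  → r_1 = 2.2673
beam 2: φ=-45°, α=30°
  dir = (cos 30°, sin 30°) = (0.8660, 0.5000); from cell (3,3)
  next x-line at t=0.2194, next y-line at t=1.6000; Δt_x=1.1547, Δt_y=2.0000
    x: enter (4,3) at t=0.2194
    x: enter (5,3) at t=1.3741
    y: enter (5,4) at t=1.6000
    x: enter (6,4) at t=2.5288 ← occupied
  → r_2 = 2.5288
beam 3: φ=45°, α=120°
  dir = (cos 120°, sin 120°) = (-0.5000, 0.8660); from cell (3,3)
  next x-line at t=1.6200, next y-line at t=0.9238; Δt_x=2.0000, Δt_y=1.1547
    y: enter (3,4) at t=0.9238
    x: enter (2,4) at t=1.6200
    y: enter (2,5) at t=2.0785 ← occupied
  → r_3 = 2.0785
beam 4: φ=90°, α=165°
  dir = (cos 165°, sin 165°) = (-0.9659, 0.2588); from cell (3,3)
  next x-line at t=0.8386, next y-line at t=3.0910; Δt_x=1.0353, Δt_y=3.8637
    x: enter (2,3) at t=0.8386
    x: enter (1,3) at t=1.8738 ← occupied
  → r_4 = 1.8738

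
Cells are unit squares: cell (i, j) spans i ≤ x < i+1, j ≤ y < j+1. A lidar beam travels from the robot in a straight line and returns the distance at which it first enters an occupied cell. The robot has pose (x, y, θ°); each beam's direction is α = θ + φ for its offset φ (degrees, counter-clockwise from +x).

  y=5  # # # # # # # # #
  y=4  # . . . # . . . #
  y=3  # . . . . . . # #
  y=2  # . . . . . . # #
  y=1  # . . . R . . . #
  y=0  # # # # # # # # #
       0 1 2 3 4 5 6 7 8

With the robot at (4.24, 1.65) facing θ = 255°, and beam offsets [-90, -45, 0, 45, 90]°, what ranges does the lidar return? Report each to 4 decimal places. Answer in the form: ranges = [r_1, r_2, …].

ranges = [3.3543, 1.3000, 0.6729, 0.7506, 2.5114]

beam 1: φ=-90°, α=165°
  d=(-0.9659,0.2588)  start (4,1)  tX=0.2485 tY=1.3523  stride 1/|dx|=1.0353 1/|dy|=3.8637
    cross x-line → (3,1), t=0.2485
    cross x-line → (2,1), t=1.2837
    cross y-line → (2,2), t=1.3523
    cross x-line → (1,2), t=2.3190
    cross x-line → (0,2), t=3.3543 (wall)
  → r_1 = 3.3543
beam 2: φ=-45°, α=210°
  d=(-0.8660,-0.5000)  start (4,1)  tX=0.2771 tY=1.3000  stride 1/|dx|=1.1547 1/|dy|=2.0000
    cross x-line → (3,1), t=0.2771
    cross y-line → (3,0), t=1.3000 (wall)
  → r_2 = 1.3000
beam 3: φ=0°, α=255°
  d=(-0.2588,-0.9659)  start (4,1)  tX=0.9273 tY=0.6729  stride 1/|dx|=3.8637 1/|dy|=1.0353
    cross y-line → (4,0), t=0.6729 (wall)
  → r_3 = 0.6729
beam 4: φ=45°, α=300°
  d=(0.5000,-0.8660)  start (4,1)  tX=1.5200 tY=0.7506  stride 1/|dx|=2.0000 1/|dy|=1.1547
    cross y-line → (4,0), t=0.7506 (wall)
  → r_4 = 0.7506
beam 5: φ=90°, α=345°
  d=(0.9659,-0.2588)  start (4,1)  tX=0.7868 tY=2.5114  stride 1/|dx|=1.0353 1/|dy|=3.8637
    cross x-line → (5,1), t=0.7868
    cross x-line → (6,1), t=1.8221
    cross y-line → (6,0), t=2.5114 (wall)
  → r_5 = 2.5114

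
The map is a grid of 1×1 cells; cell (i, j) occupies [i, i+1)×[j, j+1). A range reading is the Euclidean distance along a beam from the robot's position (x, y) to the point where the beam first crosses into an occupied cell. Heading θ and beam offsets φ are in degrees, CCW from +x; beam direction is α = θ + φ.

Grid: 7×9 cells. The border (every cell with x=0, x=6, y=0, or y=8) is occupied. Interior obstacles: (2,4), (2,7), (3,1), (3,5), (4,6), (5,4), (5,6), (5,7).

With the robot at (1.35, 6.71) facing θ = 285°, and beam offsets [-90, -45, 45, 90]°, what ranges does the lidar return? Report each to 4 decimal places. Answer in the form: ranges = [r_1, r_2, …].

ranges = [0.3623, 0.7000, 1.9053, 1.1205]

beam 1: φ=-90°, α=195°
  dir = (cos 195°, sin 195°) = (-0.9659, -0.2588); from cell (1,6)
  next x-line at t=0.3623, next y-line at t=2.7432; Δt_x=1.0353, Δt_y=3.8637
    x: enter (0,6) at t=0.3623 ← occupied
  → r_1 = 0.3623
beam 2: φ=-45°, α=240°
  dir = (cos 240°, sin 240°) = (-0.5000, -0.8660); from cell (1,6)
  next x-line at t=0.7000, next y-line at t=0.8198; Δt_x=2.0000, Δt_y=1.1547
    x: enter (0,6) at t=0.7000 ← occupied
  → r_2 = 0.7000
beam 3: φ=45°, α=330°
  dir = (cos 330°, sin 330°) = (0.8660, -0.5000); from cell (1,6)
  next x-line at t=0.7506, next y-line at t=1.4200; Δt_x=1.1547, Δt_y=2.0000
    x: enter (2,6) at t=0.7506
    y: enter (2,5) at t=1.4200
    x: enter (3,5) at t=1.9053 ← occupied
  → r_3 = 1.9053
beam 4: φ=90°, α=15°
  dir = (cos 15°, sin 15°) = (0.9659, 0.2588); from cell (1,6)
  next x-line at t=0.6729, next y-line at t=1.1205; Δt_x=1.0353, Δt_y=3.8637
    x: enter (2,6) at t=0.6729
    y: enter (2,7) at t=1.1205 ← occupied
  → r_4 = 1.1205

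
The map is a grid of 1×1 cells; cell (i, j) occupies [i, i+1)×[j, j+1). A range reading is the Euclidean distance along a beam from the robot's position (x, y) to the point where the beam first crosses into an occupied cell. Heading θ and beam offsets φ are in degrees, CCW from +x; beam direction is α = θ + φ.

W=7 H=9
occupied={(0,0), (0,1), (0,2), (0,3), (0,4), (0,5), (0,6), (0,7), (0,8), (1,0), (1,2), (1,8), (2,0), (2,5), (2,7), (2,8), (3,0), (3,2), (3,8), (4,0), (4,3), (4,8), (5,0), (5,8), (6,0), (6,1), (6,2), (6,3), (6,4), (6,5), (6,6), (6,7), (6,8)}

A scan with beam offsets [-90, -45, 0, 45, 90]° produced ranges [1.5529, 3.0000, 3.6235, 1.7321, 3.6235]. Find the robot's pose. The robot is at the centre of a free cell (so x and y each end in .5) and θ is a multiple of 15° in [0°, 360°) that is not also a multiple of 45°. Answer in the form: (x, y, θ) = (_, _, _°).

(x, y, θ) = (4.5, 4.5, 105°)

Candidates: 30 free-cell centres × 16 headings = 480 poses. Raycast each; keep the one whose scan matches to 4 dp.
  (5.5, 3.5, 75°): beam 1 = 0.5176 ≠ 1.5529 ✗
  (3.5, 3.5, 330°): beam 1 = 0.5774 ≠ 1.5529 ✗
  (3.5, 3.5, 165°): beam 1 = 4.6587 ≠ 1.5529 ✗
  (3.5, 6.5, 240°): beam 1 = 1.0000 ≠ 1.5529 ✗
  …
  (4.5, 4.5, 105°): r_1=1.5529, r_2=3.0000, r_3=3.6235, r_4=1.7321, r_5=3.6235 — all match ✓
No second candidate reproduces the full scan.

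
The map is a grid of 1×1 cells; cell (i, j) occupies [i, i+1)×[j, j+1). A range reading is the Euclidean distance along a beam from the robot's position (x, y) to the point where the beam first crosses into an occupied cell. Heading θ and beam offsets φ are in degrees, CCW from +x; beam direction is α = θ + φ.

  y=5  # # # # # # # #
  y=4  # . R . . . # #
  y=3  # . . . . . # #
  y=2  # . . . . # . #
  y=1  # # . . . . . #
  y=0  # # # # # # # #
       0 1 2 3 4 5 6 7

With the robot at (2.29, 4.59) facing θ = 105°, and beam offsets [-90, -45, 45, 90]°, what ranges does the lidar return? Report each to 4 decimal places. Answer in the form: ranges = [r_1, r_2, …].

beam 1: φ=-90°, α=15°
  direction (0.9659, 0.2588); cell (2,4); t to first gridline: x 0.7350, y 1.5841 (then +1.0353 / +3.8637)
    (3,4) via x @ 0.7350
    (3,5) via y @ 1.5841  # hit
  → r_1 = 1.5841
beam 2: φ=-45°, α=60°
  direction (0.5000, 0.8660); cell (2,4); t to first gridline: x 1.4200, y 0.4734 (then +2.0000 / +1.1547)
    (2,5) via y @ 0.4734  # hit
  → r_2 = 0.4734
beam 3: φ=45°, α=150°
  direction (-0.8660, 0.5000); cell (2,4); t to first gridline: x 0.3349, y 0.8200 (then +1.1547 / +2.0000)
    (1,4) via x @ 0.3349
    (1,5) via y @ 0.8200  # hit
  → r_3 = 0.8200
beam 4: φ=90°, α=195°
  direction (-0.9659, -0.2588); cell (2,4); t to first gridline: x 0.3002, y 2.2796 (then +1.0353 / +3.8637)
    (1,4) via x @ 0.3002
    (0,4) via x @ 1.3355  # hit
  → r_4 = 1.3355

ranges = [1.5841, 0.4734, 0.8200, 1.3355]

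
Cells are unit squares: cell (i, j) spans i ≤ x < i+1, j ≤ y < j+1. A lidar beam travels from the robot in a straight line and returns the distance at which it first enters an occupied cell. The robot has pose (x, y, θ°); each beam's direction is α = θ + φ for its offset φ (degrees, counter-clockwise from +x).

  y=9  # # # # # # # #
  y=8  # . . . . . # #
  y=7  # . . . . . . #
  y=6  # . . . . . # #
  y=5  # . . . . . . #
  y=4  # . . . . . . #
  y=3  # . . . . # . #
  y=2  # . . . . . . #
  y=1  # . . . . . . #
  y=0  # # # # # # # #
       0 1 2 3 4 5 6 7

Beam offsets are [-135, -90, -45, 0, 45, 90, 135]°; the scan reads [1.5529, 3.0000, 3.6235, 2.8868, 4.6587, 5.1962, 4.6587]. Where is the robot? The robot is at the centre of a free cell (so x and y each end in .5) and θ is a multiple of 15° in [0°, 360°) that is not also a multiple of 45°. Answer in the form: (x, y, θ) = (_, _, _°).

The pose lattice has 45·16 = 720 candidates. Test each by forward raycasting.
  (5.5, 1.5, 165°): beam 1 = 1.7321 ≠ 1.5529 ✗
  (1.5, 6.5, 60°): beam 1 = 5.6940 ≠ 1.5529 ✗
  (3.5, 3.5, 105°): beam 1 = 4.0415 ≠ 1.5529 ✗
  (1.5, 5.5, 165°): beam 1 = 5.1962 ≠ 1.5529 ✗
  …
  (2.5, 4.5, 330°): r_1=1.5529, r_2=3.0000, r_3=3.6235, r_4=2.8868, r_5=4.6587, r_6=5.1962, r_7=4.6587 — all match ✓
No second candidate reproduces the full scan.

(x, y, θ) = (2.5, 4.5, 330°)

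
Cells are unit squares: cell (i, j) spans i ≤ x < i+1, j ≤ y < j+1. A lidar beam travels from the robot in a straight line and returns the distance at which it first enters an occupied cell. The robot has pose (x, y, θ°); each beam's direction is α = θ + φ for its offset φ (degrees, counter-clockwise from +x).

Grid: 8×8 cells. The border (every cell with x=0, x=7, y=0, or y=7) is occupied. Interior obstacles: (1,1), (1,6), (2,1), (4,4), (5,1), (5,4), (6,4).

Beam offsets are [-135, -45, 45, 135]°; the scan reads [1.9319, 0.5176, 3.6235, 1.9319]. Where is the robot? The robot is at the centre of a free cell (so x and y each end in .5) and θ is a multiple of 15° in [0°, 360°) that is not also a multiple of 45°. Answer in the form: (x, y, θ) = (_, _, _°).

(x, y, θ) = (4.5, 3.5, 150°)

Candidates: 29 free-cell centres × 16 headings = 464 poses. Raycast each; keep the one whose scan matches to 4 dp.
  (2.5, 5.5, 345°): beam 1 = 1.7321 ≠ 1.9319 ✗
  (4.5, 6.5, 75°): beam 1 = 1.7321 ≠ 1.9319 ✗
  (5.5, 6.5, 330°): beam 1 = 4.6587 ≠ 1.9319 ✗
  …
  (4.5, 3.5, 150°): r_1=1.9319, r_2=0.5176, r_3=3.6235, r_4=1.9319 — all match ✓
No second candidate reproduces the full scan.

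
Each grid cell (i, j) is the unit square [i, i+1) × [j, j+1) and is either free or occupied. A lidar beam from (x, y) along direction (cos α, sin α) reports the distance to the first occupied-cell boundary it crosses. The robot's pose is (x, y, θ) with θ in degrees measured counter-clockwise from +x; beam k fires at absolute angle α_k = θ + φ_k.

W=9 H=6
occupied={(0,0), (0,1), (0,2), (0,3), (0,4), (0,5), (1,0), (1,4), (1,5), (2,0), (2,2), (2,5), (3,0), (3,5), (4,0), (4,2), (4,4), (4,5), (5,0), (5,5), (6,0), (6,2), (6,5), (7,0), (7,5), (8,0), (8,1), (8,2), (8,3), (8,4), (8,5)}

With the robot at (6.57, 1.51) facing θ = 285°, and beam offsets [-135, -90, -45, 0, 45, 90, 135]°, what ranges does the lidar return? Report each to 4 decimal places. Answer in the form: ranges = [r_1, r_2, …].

beam 1: φ=-135°, α=150°
  d=(-0.8660,0.5000)  start (6,1)  tX=0.6582 tY=0.9800  stride 1/|dx|=1.1547 1/|dy|=2.0000
    cross x-line → (5,1), t=0.6582
    cross y-line → (5,2), t=0.9800
    cross x-line → (4,2), t=1.8129 (wall)
  → r_1 = 1.8129
beam 2: φ=-90°, α=195°
  d=(-0.9659,-0.2588)  start (6,1)  tX=0.5901 tY=1.9705  stride 1/|dx|=1.0353 1/|dy|=3.8637
    cross x-line → (5,1), t=0.5901
    cross x-line → (4,1), t=1.6254
    cross y-line → (4,0), t=1.9705 (wall)
  → r_2 = 1.9705
beam 3: φ=-45°, α=240°
  d=(-0.5000,-0.8660)  start (6,1)  tX=1.1400 tY=0.5889  stride 1/|dx|=2.0000 1/|dy|=1.1547
    cross y-line → (6,0), t=0.5889 (wall)
  → r_3 = 0.5889
beam 4: φ=0°, α=285°
  d=(0.2588,-0.9659)  start (6,1)  tX=1.6614 tY=0.5280  stride 1/|dx|=3.8637 1/|dy|=1.0353
    cross y-line → (6,0), t=0.5280 (wall)
  → r_4 = 0.5280
beam 5: φ=45°, α=330°
  d=(0.8660,-0.5000)  start (6,1)  tX=0.4965 tY=1.0200  stride 1/|dx|=1.1547 1/|dy|=2.0000
    cross x-line → (7,1), t=0.4965
    cross y-line → (7,0), t=1.0200 (wall)
  → r_5 = 1.0200
beam 6: φ=90°, α=15°
  d=(0.9659,0.2588)  start (6,1)  tX=0.4452 tY=1.8932  stride 1/|dx|=1.0353 1/|dy|=3.8637
    cross x-line → (7,1), t=0.4452
    cross x-line → (8,1), t=1.4804 (wall)
  → r_6 = 1.4804
beam 7: φ=135°, α=60°
  d=(0.5000,0.8660)  start (6,1)  tX=0.8600 tY=0.5658  stride 1/|dx|=2.0000 1/|dy|=1.1547
    cross y-line → (6,2), t=0.5658 (wall)
  → r_7 = 0.5658

ranges = [1.8129, 1.9705, 0.5889, 0.5280, 1.0200, 1.4804, 0.5658]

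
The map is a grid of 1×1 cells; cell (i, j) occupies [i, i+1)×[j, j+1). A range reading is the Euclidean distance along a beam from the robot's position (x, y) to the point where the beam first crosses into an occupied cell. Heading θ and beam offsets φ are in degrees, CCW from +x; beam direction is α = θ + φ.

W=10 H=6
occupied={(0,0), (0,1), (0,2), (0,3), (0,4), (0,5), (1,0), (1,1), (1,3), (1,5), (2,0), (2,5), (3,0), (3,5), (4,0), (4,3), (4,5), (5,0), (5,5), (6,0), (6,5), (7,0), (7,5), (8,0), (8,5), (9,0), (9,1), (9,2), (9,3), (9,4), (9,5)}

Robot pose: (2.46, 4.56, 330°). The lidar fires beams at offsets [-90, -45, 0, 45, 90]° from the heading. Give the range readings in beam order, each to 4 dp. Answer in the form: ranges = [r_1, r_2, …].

beam 1: φ=-90°, α=240°
  dir = (cos 240°, sin 240°) = (-0.5000, -0.8660); from cell (2,4)
  next x-line at t=0.9200, next y-line at t=0.6466; Δt_x=2.0000, Δt_y=1.1547
    y: enter (2,3) at t=0.6466
    x: enter (1,3) at t=0.9200 ← occupied
  → r_1 = 0.9200
beam 2: φ=-45°, α=285°
  dir = (cos 285°, sin 285°) = (0.2588, -0.9659); from cell (2,4)
  next x-line at t=2.0864, next y-line at t=0.5798; Δt_x=3.8637, Δt_y=1.0353
    y: enter (2,3) at t=0.5798
    y: enter (2,2) at t=1.6150
    x: enter (3,2) at t=2.0864
    y: enter (3,1) at t=2.6503
    y: enter (3,0) at t=3.6856 ← occupied
  → r_2 = 3.6856
beam 3: φ=0°, α=330°
  dir = (cos 330°, sin 330°) = (0.8660, -0.5000); from cell (2,4)
  next x-line at t=0.6235, next y-line at t=1.1200; Δt_x=1.1547, Δt_y=2.0000
    x: enter (3,4) at t=0.6235
    y: enter (3,3) at t=1.1200
    x: enter (4,3) at t=1.7782 ← occupied
  → r_3 = 1.7782
beam 4: φ=45°, α=15°
  dir = (cos 15°, sin 15°) = (0.9659, 0.2588); from cell (2,4)
  next x-line at t=0.5590, next y-line at t=1.7000; Δt_x=1.0353, Δt_y=3.8637
    x: enter (3,4) at t=0.5590
    x: enter (4,4) at t=1.5943
    y: enter (4,5) at t=1.7000 ← occupied
  → r_4 = 1.7000
beam 5: φ=90°, α=60°
  dir = (cos 60°, sin 60°) = (0.5000, 0.8660); from cell (2,4)
  next x-line at t=1.0800, next y-line at t=0.5081; Δt_x=2.0000, Δt_y=1.1547
    y: enter (2,5) at t=0.5081 ← occupied
  → r_5 = 0.5081

ranges = [0.9200, 3.6856, 1.7782, 1.7000, 0.5081]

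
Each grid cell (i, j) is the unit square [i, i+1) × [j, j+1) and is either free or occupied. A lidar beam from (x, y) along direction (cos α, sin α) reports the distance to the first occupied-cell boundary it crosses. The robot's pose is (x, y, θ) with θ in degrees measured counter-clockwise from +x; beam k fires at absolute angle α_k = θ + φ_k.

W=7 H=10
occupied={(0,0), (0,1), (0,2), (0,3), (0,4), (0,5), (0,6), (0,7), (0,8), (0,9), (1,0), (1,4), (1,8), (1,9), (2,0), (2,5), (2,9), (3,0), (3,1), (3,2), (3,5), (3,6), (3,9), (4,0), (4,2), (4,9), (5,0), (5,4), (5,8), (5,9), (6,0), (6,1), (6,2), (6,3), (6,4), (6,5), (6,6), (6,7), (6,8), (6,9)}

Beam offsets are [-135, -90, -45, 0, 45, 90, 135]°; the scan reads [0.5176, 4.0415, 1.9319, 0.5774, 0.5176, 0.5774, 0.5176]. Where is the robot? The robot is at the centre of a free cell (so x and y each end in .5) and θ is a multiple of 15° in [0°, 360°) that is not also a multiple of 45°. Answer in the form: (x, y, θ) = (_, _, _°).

(x, y, θ) = (1.5, 5.5, 150°)

The pose lattice has 30·16 = 480 candidates. Test each by forward raycasting.
  (4.5, 7.5, 120°): beam 1 = 1.5529 ≠ 0.5176 ✗
  (4.5, 8.5, 330°): beam 1 = 3.6235 ≠ 0.5176 ✗
  (4.5, 6.5, 330°): beam 2 = 1.0000 ≠ 4.0415 ✗
  …
  (1.5, 5.5, 150°): r_1=0.5176, r_2=4.0415, r_3=1.9319, r_4=0.5774, r_5=0.5176, r_6=0.5774, r_7=0.5176 — all match ✓
No second candidate reproduces the full scan.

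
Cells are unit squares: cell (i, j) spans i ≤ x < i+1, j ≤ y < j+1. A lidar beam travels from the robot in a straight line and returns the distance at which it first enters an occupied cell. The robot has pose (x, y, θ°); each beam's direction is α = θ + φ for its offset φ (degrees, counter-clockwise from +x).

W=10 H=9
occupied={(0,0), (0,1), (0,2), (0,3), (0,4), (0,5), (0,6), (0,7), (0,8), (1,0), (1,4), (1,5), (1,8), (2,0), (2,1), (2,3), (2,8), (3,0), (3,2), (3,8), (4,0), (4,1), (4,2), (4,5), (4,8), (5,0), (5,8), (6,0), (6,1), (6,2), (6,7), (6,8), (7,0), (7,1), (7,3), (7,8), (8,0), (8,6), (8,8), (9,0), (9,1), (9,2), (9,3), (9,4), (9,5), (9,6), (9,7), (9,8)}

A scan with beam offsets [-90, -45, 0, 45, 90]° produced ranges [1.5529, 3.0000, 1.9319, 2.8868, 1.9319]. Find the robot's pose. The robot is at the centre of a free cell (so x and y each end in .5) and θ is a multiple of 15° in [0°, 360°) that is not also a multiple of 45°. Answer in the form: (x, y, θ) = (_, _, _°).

(x, y, θ) = (6.5, 5.5, 285°)

Enumerate (i+0.5, j+0.5, θ) over the 42 free cells and 16 admissible headings. For each, cast all 5 beams and compare to the given ranges.
  (8.5, 2.5, 210°): beam 1 = 1.0000 ≠ 1.5529 ✗
  (4.5, 3.5, 105°): beam 1 = 4.6587 ≠ 1.5529 ✗
  (7.5, 5.5, 30°): beam 1 = 3.0000 ≠ 1.5529 ✗
  …
  (6.5, 5.5, 285°): r_1=1.5529, r_2=3.0000, r_3=1.9319, r_4=2.8868, r_5=1.9319 — all match ✓
No second candidate reproduces the full scan.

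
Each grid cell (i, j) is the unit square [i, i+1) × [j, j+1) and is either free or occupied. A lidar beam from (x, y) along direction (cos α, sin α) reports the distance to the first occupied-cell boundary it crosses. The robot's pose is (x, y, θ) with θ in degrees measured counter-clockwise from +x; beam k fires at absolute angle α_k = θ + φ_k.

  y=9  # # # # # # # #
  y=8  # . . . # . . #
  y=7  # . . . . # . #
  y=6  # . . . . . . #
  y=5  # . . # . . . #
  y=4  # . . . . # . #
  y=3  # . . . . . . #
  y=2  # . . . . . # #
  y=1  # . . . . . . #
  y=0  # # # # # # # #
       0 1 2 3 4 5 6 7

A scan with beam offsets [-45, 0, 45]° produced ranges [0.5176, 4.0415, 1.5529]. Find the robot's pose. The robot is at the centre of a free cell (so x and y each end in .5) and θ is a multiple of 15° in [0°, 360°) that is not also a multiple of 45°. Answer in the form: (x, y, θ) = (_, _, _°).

Candidates: 43 free-cell centres × 16 headings = 688 poses. Raycast each; keep the one whose scan matches to 4 dp.
  (1.5, 6.5, 255°): beam 1 = 0.5774 ≠ 0.5176 ✗
  (4.5, 4.5, 15°): beam 1 = 0.5774 ≠ 0.5176 ✗
  (1.5, 6.5, 15°): beam 1 = 1.7321 ≠ 0.5176 ✗
  (2.5, 6.5, 15°): beam 1 = 1.0000 ≠ 0.5176 ✗
  …
  (6.5, 4.5, 240°): r_1=0.5176, r_2=4.0415, r_3=1.5529 — all match ✓
Only this pose fits every beam.

(x, y, θ) = (6.5, 4.5, 240°)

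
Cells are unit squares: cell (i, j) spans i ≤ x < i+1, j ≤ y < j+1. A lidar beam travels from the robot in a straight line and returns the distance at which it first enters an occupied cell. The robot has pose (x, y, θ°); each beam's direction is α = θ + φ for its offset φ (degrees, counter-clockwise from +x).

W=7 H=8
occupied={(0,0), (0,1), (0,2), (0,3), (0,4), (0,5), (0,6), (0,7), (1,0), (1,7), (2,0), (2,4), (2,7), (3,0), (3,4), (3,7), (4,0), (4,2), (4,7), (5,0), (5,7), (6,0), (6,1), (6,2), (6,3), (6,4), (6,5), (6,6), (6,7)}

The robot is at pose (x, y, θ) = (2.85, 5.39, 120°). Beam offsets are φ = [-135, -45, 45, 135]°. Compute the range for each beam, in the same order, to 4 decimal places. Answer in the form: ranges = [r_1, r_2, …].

ranges = [3.2611, 1.6668, 1.9153, 0.4038]

beam 1: φ=-135°, α=345°
  cosα=0.9659 sinα=-0.2588 | (2,5) | tMaxX 0.1553 tMaxY 1.5068 | tΔX 1.0353 tΔY 3.8637
    t=0.1553 [x] (3,5)
    t=1.1906 [x] (4,5)
    t=1.5068 [y] (4,4)
    t=2.2258 [x] (5,4)
    t=3.2611 [x] (6,4) — stop
  → r_1 = 3.2611
beam 2: φ=-45°, α=75°
  cosα=0.2588 sinα=0.9659 | (2,5) | tMaxX 0.5796 tMaxY 0.6315 | tΔX 3.8637 tΔY 1.0353
    t=0.5796 [x] (3,5)
    t=0.6315 [y] (3,6)
    t=1.6668 [y] (3,7) — stop
  → r_2 = 1.6668
beam 3: φ=45°, α=165°
  cosα=-0.9659 sinα=0.2588 | (2,5) | tMaxX 0.8800 tMaxY 2.3569 | tΔX 1.0353 tΔY 3.8637
    t=0.8800 [x] (1,5)
    t=1.9153 [x] (0,5) — stop
  → r_3 = 1.9153
beam 4: φ=135°, α=255°
  cosα=-0.2588 sinα=-0.9659 | (2,5) | tMaxX 3.2841 tMaxY 0.4038 | tΔX 3.8637 tΔY 1.0353
    t=0.4038 [y] (2,4) — stop
  → r_4 = 0.4038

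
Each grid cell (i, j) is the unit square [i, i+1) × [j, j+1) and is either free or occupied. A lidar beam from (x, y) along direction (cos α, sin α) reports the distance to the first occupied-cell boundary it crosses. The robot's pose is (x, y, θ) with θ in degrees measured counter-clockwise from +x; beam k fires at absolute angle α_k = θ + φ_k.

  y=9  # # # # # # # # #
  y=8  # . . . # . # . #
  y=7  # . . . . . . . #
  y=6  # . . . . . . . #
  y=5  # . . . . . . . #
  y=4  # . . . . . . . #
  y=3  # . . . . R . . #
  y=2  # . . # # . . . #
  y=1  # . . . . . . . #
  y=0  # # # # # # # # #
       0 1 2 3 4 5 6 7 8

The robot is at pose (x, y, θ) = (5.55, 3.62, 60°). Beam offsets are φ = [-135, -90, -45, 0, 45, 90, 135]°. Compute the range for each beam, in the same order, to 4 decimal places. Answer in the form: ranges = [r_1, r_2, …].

ranges = [2.7124, 2.8290, 2.5364, 4.9000, 4.5345, 5.2539, 2.3955]

beam 1: φ=-135°, α=285°
  cosα=0.2588 sinα=-0.9659 | (5,3) | tMaxX 1.7387 tMaxY 0.6419 | tΔX 3.8637 tΔY 1.0353
    t=0.6419 [y] (5,2)
    t=1.6771 [y] (5,1)
    t=1.7387 [x] (6,1)
    t=2.7124 [y] (6,0) — stop
  → r_1 = 2.7124
beam 2: φ=-90°, α=330°
  cosα=0.8660 sinα=-0.5000 | (5,3) | tMaxX 0.5196 tMaxY 1.2400 | tΔX 1.1547 tΔY 2.0000
    t=0.5196 [x] (6,3)
    t=1.2400 [y] (6,2)
    t=1.6743 [x] (7,2)
    t=2.8290 [x] (8,2) — stop
  → r_2 = 2.8290
beam 3: φ=-45°, α=15°
  cosα=0.9659 sinα=0.2588 | (5,3) | tMaxX 0.4659 tMaxY 1.4682 | tΔX 1.0353 tΔY 3.8637
    t=0.4659 [x] (6,3)
    t=1.4682 [y] (6,4)
    t=1.5012 [x] (7,4)
    t=2.5364 [x] (8,4) — stop
  → r_3 = 2.5364
beam 4: φ=0°, α=60°
  cosα=0.5000 sinα=0.8660 | (5,3) | tMaxX 0.9000 tMaxY 0.4388 | tΔX 2.0000 tΔY 1.1547
    t=0.4388 [y] (5,4)
    t=0.9000 [x] (6,4)
    t=1.5935 [y] (6,5)
    t=2.7482 [y] (6,6)
    t=2.9000 [x] (7,6)
    t=3.9029 [y] (7,7)
    t=4.9000 [x] (8,7) — stop
  → r_4 = 4.9000
beam 5: φ=45°, α=105°
  cosα=-0.2588 sinα=0.9659 | (5,3) | tMaxX 2.1250 tMaxY 0.3934 | tΔX 3.8637 tΔY 1.0353
    t=0.3934 [y] (5,4)
    t=1.4287 [y] (5,5)
    t=2.1250 [x] (4,5)
    t=2.4640 [y] (4,6)
    t=3.4992 [y] (4,7)
    t=4.5345 [y] (4,8) — stop
  → r_5 = 4.5345
beam 6: φ=90°, α=150°
  cosα=-0.8660 sinα=0.5000 | (5,3) | tMaxX 0.6351 tMaxY 0.7600 | tΔX 1.1547 tΔY 2.0000
    t=0.6351 [x] (4,3)
    t=0.7600 [y] (4,4)
    t=1.7898 [x] (3,4)
    t=2.7600 [y] (3,5)
    t=2.9445 [x] (2,5)
    t=4.0992 [x] (1,5)
    t=4.7600 [y] (1,6)
    t=5.2539 [x] (0,6) — stop
  → r_6 = 5.2539
beam 7: φ=135°, α=195°
  cosα=-0.9659 sinα=-0.2588 | (5,3) | tMaxX 0.5694 tMaxY 2.3955 | tΔX 1.0353 tΔY 3.8637
    t=0.5694 [x] (4,3)
    t=1.6047 [x] (3,3)
    t=2.3955 [y] (3,2) — stop
  → r_7 = 2.3955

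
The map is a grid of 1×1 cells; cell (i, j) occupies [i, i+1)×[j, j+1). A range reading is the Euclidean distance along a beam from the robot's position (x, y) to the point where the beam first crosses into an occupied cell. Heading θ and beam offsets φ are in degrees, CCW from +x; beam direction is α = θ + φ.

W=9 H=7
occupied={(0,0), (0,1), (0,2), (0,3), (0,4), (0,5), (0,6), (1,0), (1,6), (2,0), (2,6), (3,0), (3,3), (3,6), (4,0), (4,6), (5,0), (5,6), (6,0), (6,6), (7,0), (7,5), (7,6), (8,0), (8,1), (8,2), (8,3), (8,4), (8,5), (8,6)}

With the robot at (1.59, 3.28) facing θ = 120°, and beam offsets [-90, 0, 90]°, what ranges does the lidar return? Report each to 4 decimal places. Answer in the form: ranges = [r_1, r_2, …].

beam 1: φ=-90°, α=30°
  d=(0.8660,0.5000)  start (1,3)  tX=0.4734 tY=1.4400  stride 1/|dx|=1.1547 1/|dy|=2.0000
    cross x-line → (2,3), t=0.4734
    cross y-line → (2,4), t=1.4400
    cross x-line → (3,4), t=1.6281
    cross x-line → (4,4), t=2.7828
    cross y-line → (4,5), t=3.4400
    cross x-line → (5,5), t=3.9375
    cross x-line → (6,5), t=5.0922
    cross y-line → (6,6), t=5.4400 (wall)
  → r_1 = 5.4400
beam 2: φ=0°, α=120°
  d=(-0.5000,0.8660)  start (1,3)  tX=1.1800 tY=0.8314  stride 1/|dx|=2.0000 1/|dy|=1.1547
    cross y-line → (1,4), t=0.8314
    cross x-line → (0,4), t=1.1800 (wall)
  → r_2 = 1.1800
beam 3: φ=90°, α=210°
  d=(-0.8660,-0.5000)  start (1,3)  tX=0.6813 tY=0.5600  stride 1/|dx|=1.1547 1/|dy|=2.0000
    cross y-line → (1,2), t=0.5600
    cross x-line → (0,2), t=0.6813 (wall)
  → r_3 = 0.6813

ranges = [5.4400, 1.1800, 0.6813]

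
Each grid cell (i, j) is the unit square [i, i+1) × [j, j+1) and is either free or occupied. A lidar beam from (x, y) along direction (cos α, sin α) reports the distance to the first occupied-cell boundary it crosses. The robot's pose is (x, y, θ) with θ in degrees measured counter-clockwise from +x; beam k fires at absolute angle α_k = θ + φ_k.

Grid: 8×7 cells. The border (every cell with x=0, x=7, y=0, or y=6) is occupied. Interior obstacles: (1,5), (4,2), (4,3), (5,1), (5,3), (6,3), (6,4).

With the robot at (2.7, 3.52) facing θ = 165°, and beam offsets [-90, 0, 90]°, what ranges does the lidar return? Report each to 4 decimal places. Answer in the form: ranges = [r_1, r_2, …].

ranges = [2.5675, 1.7600, 2.6089]

beam 1: φ=-90°, α=75°
  direction (0.2588, 0.9659); cell (2,3); t to first gridline: x 1.1591, y 0.4969 (then +3.8637 / +1.0353)
    (2,4) via y @ 0.4969
    (3,4) via x @ 1.1591
    (3,5) via y @ 1.5322
    (3,6) via y @ 2.5675  # hit
  → r_1 = 2.5675
beam 2: φ=0°, α=165°
  direction (-0.9659, 0.2588); cell (2,3); t to first gridline: x 0.7247, y 1.8546 (then +1.0353 / +3.8637)
    (1,3) via x @ 0.7247
    (0,3) via x @ 1.7600  # hit
  → r_2 = 1.7600
beam 3: φ=90°, α=255°
  direction (-0.2588, -0.9659); cell (2,3); t to first gridline: x 2.7046, y 0.5383 (then +3.8637 / +1.0353)
    (2,2) via y @ 0.5383
    (2,1) via y @ 1.5736
    (2,0) via y @ 2.6089  # hit
  → r_3 = 2.6089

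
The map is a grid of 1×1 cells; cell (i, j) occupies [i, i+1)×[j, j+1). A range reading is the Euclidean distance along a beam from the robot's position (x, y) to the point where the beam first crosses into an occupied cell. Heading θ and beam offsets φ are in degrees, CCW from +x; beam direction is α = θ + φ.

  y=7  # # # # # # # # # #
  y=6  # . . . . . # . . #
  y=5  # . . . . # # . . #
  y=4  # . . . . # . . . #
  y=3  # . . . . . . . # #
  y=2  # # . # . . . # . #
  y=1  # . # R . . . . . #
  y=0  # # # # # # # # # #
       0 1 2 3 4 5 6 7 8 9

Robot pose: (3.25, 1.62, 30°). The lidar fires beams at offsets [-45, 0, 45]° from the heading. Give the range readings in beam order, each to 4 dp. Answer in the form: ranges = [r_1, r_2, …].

beam 1: φ=-45°, α=345°
  dir = (cos 345°, sin 345°) = (0.9659, -0.2588); from cell (3,1)
  next x-line at t=0.7765, next y-line at t=2.3955; Δt_x=1.0353, Δt_y=3.8637
    x: enter (4,1) at t=0.7765
    x: enter (5,1) at t=1.8117
    y: enter (5,0) at t=2.3955 ← occupied
  → r_1 = 2.3955
beam 2: φ=0°, α=30°
  dir = (cos 30°, sin 30°) = (0.8660, 0.5000); from cell (3,1)
  next x-line at t=0.8660, next y-line at t=0.7600; Δt_x=1.1547, Δt_y=2.0000
    y: enter (3,2) at t=0.7600 ← occupied
  → r_2 = 0.7600
beam 3: φ=45°, α=75°
  dir = (cos 75°, sin 75°) = (0.2588, 0.9659); from cell (3,1)
  next x-line at t=2.8978, next y-line at t=0.3934; Δt_x=3.8637, Δt_y=1.0353
    y: enter (3,2) at t=0.3934 ← occupied
  → r_3 = 0.3934

ranges = [2.3955, 0.7600, 0.3934]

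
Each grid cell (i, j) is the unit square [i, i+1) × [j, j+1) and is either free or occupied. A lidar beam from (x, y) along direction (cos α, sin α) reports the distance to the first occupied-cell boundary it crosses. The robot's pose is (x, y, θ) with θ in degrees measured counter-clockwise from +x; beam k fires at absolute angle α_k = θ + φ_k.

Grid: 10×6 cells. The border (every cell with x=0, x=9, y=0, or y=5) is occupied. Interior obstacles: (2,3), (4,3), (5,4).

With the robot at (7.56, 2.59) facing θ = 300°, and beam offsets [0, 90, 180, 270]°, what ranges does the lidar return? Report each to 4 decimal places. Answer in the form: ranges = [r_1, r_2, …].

ranges = [1.8360, 1.6628, 2.7828, 3.1800]

beam 1: φ=0°, α=300°
  direction (0.5000, -0.8660); cell (7,2); t to first gridline: x 0.8800, y 0.6813 (then +2.0000 / +1.1547)
    (7,1) via y @ 0.6813
    (8,1) via x @ 0.8800
    (8,0) via y @ 1.8360  # hit
  → r_1 = 1.8360
beam 2: φ=90°, α=30°
  direction (0.8660, 0.5000); cell (7,2); t to first gridline: x 0.5081, y 0.8200 (then +1.1547 / +2.0000)
    (8,2) via x @ 0.5081
    (8,3) via y @ 0.8200
    (9,3) via x @ 1.6628  # hit
  → r_2 = 1.6628
beam 3: φ=180°, α=120°
  direction (-0.5000, 0.8660); cell (7,2); t to first gridline: x 1.1200, y 0.4734 (then +2.0000 / +1.1547)
    (7,3) via y @ 0.4734
    (6,3) via x @ 1.1200
    (6,4) via y @ 1.6281
    (6,5) via y @ 2.7828  # hit
  → r_3 = 2.7828
beam 4: φ=270°, α=210°
  direction (-0.8660, -0.5000); cell (7,2); t to first gridline: x 0.6466, y 1.1800 (then +1.1547 / +2.0000)
    (6,2) via x @ 0.6466
    (6,1) via y @ 1.1800
    (5,1) via x @ 1.8013
    (4,1) via x @ 2.9560
    (4,0) via y @ 3.1800  # hit
  → r_4 = 3.1800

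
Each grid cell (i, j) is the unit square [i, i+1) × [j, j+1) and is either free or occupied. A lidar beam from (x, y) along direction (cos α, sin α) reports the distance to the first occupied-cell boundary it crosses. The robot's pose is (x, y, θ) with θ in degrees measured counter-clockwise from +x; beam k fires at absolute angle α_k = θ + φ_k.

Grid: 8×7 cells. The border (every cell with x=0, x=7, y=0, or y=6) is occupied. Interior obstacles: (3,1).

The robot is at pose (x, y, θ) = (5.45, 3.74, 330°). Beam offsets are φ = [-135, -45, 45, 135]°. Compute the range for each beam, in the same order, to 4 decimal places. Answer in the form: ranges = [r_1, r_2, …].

beam 1: φ=-135°, α=195°
  direction (-0.9659, -0.2588); cell (5,3); t to first gridline: x 0.4659, y 2.8591 (then +1.0353 / +3.8637)
    (4,3) via x @ 0.4659
    (3,3) via x @ 1.5012
    (2,3) via x @ 2.5364
    (2,2) via y @ 2.8591
    (1,2) via x @ 3.5717
    (0,2) via x @ 4.6070  # hit
  → r_1 = 4.6070
beam 2: φ=-45°, α=285°
  direction (0.2588, -0.9659); cell (5,3); t to first gridline: x 2.1250, y 0.7661 (then +3.8637 / +1.0353)
    (5,2) via y @ 0.7661
    (5,1) via y @ 1.8014
    (6,1) via x @ 2.1250
    (6,0) via y @ 2.8367  # hit
  → r_2 = 2.8367
beam 3: φ=45°, α=15°
  direction (0.9659, 0.2588); cell (5,3); t to first gridline: x 0.5694, y 1.0046 (then +1.0353 / +3.8637)
    (6,3) via x @ 0.5694
    (6,4) via y @ 1.0046
    (7,4) via x @ 1.6047  # hit
  → r_3 = 1.6047
beam 4: φ=135°, α=105°
  direction (-0.2588, 0.9659); cell (5,3); t to first gridline: x 1.7387, y 0.2692 (then +3.8637 / +1.0353)
    (5,4) via y @ 0.2692
    (5,5) via y @ 1.3044
    (4,5) via x @ 1.7387
    (4,6) via y @ 2.3397  # hit
  → r_4 = 2.3397

ranges = [4.6070, 2.8367, 1.6047, 2.3397]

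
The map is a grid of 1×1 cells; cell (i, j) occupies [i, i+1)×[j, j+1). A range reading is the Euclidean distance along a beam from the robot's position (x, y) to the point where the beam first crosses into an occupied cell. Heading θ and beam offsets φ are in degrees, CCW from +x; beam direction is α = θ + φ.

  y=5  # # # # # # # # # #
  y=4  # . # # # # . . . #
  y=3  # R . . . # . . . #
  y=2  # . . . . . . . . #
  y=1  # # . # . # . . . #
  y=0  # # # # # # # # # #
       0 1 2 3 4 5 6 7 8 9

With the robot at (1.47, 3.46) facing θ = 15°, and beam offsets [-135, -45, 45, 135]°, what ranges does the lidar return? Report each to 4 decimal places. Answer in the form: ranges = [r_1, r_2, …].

ranges = [0.9400, 2.9200, 1.0600, 0.5427]

beam 1: φ=-135°, α=240°
  direction (-0.5000, -0.8660); cell (1,3); t to first gridline: x 0.9400, y 0.5312 (then +2.0000 / +1.1547)
    (1,2) via y @ 0.5312
    (0,2) via x @ 0.9400  # hit
  → r_1 = 0.9400
beam 2: φ=-45°, α=330°
  direction (0.8660, -0.5000); cell (1,3); t to first gridline: x 0.6120, y 0.9200 (then +1.1547 / +2.0000)
    (2,3) via x @ 0.6120
    (2,2) via y @ 0.9200
    (3,2) via x @ 1.7667
    (3,1) via y @ 2.9200  # hit
  → r_2 = 2.9200
beam 3: φ=45°, α=60°
  direction (0.5000, 0.8660); cell (1,3); t to first gridline: x 1.0600, y 0.6235 (then +2.0000 / +1.1547)
    (1,4) via y @ 0.6235
    (2,4) via x @ 1.0600  # hit
  → r_3 = 1.0600
beam 4: φ=135°, α=150°
  direction (-0.8660, 0.5000); cell (1,3); t to first gridline: x 0.5427, y 1.0800 (then +1.1547 / +2.0000)
    (0,3) via x @ 0.5427  # hit
  → r_4 = 0.5427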